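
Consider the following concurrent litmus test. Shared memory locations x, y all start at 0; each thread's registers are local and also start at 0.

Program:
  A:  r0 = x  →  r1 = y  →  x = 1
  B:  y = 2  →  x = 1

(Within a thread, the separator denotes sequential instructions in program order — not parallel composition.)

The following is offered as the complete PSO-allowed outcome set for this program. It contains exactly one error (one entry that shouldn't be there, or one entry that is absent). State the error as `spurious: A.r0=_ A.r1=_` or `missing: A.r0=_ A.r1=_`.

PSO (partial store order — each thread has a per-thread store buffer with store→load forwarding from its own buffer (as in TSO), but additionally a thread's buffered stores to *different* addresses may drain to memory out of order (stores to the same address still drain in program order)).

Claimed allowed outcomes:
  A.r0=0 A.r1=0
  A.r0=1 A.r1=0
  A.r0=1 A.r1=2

outcome vector order: (A.r0,A.r1)
PSO: 4 outcomes — {00; 02; 10; 12}
PSO∖claimed = {02}

missing: A.r0=0 A.r1=2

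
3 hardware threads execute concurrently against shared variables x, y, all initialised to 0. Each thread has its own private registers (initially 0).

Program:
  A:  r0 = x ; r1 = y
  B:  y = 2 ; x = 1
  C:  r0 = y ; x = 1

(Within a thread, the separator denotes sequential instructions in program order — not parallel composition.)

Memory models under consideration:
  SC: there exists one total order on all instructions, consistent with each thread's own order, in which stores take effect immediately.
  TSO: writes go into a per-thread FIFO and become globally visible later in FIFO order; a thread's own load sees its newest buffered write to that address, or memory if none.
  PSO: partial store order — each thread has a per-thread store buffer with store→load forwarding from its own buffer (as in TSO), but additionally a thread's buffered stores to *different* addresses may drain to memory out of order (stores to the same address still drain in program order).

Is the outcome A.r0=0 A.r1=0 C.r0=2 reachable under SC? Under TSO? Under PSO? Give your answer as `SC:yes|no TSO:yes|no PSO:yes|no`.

outcome vector order: (A.r0,A.r1,C.r0)
SC (7): 000; 002; 020; 022; 100; 120; 122
TSO (7): 000; 002; 020; 022; 100; 120; 122
PSO (8): 000; 002; 020; 022; 100; 102; 120; 122
target 002 ∈ {SC,TSO,PSO}

SC:yes TSO:yes PSO:yes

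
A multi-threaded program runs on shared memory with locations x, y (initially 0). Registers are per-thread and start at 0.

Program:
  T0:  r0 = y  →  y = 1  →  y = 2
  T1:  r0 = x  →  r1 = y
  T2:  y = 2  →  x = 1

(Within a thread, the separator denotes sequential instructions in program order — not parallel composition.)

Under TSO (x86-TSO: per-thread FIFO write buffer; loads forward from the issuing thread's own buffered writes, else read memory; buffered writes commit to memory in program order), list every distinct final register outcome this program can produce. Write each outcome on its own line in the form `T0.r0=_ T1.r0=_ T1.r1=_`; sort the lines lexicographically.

outcome vector order: (T0.r0,T1.r0,T1.r1)
|TSO outcomes| = 10

T0.r0=0 T1.r0=0 T1.r1=0
T0.r0=0 T1.r0=0 T1.r1=1
T0.r0=0 T1.r0=0 T1.r1=2
T0.r0=0 T1.r0=1 T1.r1=1
T0.r0=0 T1.r0=1 T1.r1=2
T0.r0=2 T1.r0=0 T1.r1=0
T0.r0=2 T1.r0=0 T1.r1=1
T0.r0=2 T1.r0=0 T1.r1=2
T0.r0=2 T1.r0=1 T1.r1=1
T0.r0=2 T1.r0=1 T1.r1=2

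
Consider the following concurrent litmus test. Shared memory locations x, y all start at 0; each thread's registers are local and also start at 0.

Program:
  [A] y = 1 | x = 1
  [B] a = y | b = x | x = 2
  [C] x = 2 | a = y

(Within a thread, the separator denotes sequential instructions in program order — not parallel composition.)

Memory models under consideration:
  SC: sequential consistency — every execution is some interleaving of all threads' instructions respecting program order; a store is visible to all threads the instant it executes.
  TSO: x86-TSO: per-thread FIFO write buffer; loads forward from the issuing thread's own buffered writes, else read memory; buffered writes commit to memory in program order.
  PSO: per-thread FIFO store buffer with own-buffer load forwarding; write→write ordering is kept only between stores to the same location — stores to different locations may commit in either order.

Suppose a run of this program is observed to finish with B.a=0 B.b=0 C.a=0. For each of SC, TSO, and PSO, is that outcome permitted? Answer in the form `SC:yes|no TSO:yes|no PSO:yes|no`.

SC:yes TSO:yes PSO:yes

outcome vector order: (B.a,B.b,C.a)
under SC → 000 001 010 011 020 021 101 110 111 120 121
under TSO → 000 001 010 011 020 021 100 101 110 111 120 121
under PSO → 000 001 010 011 020 021 100 101 110 111 120 121
target 000 ∈ {SC,TSO,PSO}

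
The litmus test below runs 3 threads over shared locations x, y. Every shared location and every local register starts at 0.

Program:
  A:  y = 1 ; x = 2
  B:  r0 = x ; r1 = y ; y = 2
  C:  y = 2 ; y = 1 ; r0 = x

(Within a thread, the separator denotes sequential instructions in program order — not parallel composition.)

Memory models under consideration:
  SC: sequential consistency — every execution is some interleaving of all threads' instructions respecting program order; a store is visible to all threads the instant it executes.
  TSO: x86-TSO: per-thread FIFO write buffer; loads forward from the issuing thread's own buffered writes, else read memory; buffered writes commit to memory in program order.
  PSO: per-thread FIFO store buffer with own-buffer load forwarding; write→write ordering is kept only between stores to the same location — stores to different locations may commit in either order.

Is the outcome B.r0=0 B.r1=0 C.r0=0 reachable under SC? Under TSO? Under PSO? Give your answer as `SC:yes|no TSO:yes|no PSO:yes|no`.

outcome vector order: (B.r0,B.r1,C.r0)
SC: 9 outcomes — {000; 002; 010; 012; 020; 022; 210; 212; 222}
TSO: 10 outcomes — {000; 002; 010; 012; 020; 022; 210; 212; 220; 222}
PSO: 12 outcomes — {000; 002; 010; 012; 020; 022; 200; 202; 210; 212; 220; 222}
target 000 ∈ {SC,TSO,PSO}

SC:yes TSO:yes PSO:yes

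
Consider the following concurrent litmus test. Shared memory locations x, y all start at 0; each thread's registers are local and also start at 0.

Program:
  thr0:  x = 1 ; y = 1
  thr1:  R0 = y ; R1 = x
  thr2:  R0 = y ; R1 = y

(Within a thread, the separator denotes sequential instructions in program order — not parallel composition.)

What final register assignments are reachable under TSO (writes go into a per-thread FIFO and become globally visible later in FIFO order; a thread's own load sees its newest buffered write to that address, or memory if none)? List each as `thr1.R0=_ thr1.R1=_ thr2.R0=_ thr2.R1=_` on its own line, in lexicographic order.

outcome vector order: (thr1.R0,thr1.R1,thr2.R0,thr2.R1)
|TSO outcomes| = 9

thr1.R0=0 thr1.R1=0 thr2.R0=0 thr2.R1=0
thr1.R0=0 thr1.R1=0 thr2.R0=0 thr2.R1=1
thr1.R0=0 thr1.R1=0 thr2.R0=1 thr2.R1=1
thr1.R0=0 thr1.R1=1 thr2.R0=0 thr2.R1=0
thr1.R0=0 thr1.R1=1 thr2.R0=0 thr2.R1=1
thr1.R0=0 thr1.R1=1 thr2.R0=1 thr2.R1=1
thr1.R0=1 thr1.R1=1 thr2.R0=0 thr2.R1=0
thr1.R0=1 thr1.R1=1 thr2.R0=0 thr2.R1=1
thr1.R0=1 thr1.R1=1 thr2.R0=1 thr2.R1=1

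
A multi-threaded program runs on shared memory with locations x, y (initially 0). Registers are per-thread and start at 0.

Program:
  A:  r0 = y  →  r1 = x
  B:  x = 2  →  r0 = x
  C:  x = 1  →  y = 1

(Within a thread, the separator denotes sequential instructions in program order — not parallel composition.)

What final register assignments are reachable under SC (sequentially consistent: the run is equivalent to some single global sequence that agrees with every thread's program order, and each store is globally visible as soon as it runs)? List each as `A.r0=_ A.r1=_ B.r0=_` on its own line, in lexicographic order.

outcome vector order: (A.r0,A.r1,B.r0)
|SC outcomes| = 9

A.r0=0 A.r1=0 B.r0=1
A.r0=0 A.r1=0 B.r0=2
A.r0=0 A.r1=1 B.r0=1
A.r0=0 A.r1=1 B.r0=2
A.r0=0 A.r1=2 B.r0=1
A.r0=0 A.r1=2 B.r0=2
A.r0=1 A.r1=1 B.r0=1
A.r0=1 A.r1=1 B.r0=2
A.r0=1 A.r1=2 B.r0=2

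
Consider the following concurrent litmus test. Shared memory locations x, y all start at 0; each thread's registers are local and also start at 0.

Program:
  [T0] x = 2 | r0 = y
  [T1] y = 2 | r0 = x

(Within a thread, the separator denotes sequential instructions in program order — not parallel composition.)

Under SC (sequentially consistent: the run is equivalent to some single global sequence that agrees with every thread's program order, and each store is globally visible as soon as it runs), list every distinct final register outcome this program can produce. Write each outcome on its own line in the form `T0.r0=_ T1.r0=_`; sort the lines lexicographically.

T0.r0=0 T1.r0=2
T0.r0=2 T1.r0=0
T0.r0=2 T1.r0=2

outcome vector order: (T0.r0,T1.r0)
|SC outcomes| = 3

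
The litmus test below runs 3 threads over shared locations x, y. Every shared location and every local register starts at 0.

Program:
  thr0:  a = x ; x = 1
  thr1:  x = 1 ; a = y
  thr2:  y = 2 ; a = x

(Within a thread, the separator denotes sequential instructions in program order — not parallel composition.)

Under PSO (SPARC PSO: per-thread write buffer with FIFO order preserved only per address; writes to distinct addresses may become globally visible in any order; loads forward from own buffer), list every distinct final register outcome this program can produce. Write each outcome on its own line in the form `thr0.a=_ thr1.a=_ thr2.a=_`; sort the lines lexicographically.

outcome vector order: (thr0.a,thr1.a,thr2.a)
|PSO outcomes| = 8

thr0.a=0 thr1.a=0 thr2.a=0
thr0.a=0 thr1.a=0 thr2.a=1
thr0.a=0 thr1.a=2 thr2.a=0
thr0.a=0 thr1.a=2 thr2.a=1
thr0.a=1 thr1.a=0 thr2.a=0
thr0.a=1 thr1.a=0 thr2.a=1
thr0.a=1 thr1.a=2 thr2.a=0
thr0.a=1 thr1.a=2 thr2.a=1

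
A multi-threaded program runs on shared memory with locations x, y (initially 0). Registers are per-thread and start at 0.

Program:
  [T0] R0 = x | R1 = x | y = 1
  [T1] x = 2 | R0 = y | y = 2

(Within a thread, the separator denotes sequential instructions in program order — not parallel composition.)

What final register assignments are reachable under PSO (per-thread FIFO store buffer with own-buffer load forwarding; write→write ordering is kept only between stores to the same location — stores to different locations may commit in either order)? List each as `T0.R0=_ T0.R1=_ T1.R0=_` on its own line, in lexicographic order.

T0.R0=0 T0.R1=0 T1.R0=0
T0.R0=0 T0.R1=0 T1.R0=1
T0.R0=0 T0.R1=2 T1.R0=0
T0.R0=0 T0.R1=2 T1.R0=1
T0.R0=2 T0.R1=2 T1.R0=0
T0.R0=2 T0.R1=2 T1.R0=1

outcome vector order: (T0.R0,T0.R1,T1.R0)
|PSO outcomes| = 6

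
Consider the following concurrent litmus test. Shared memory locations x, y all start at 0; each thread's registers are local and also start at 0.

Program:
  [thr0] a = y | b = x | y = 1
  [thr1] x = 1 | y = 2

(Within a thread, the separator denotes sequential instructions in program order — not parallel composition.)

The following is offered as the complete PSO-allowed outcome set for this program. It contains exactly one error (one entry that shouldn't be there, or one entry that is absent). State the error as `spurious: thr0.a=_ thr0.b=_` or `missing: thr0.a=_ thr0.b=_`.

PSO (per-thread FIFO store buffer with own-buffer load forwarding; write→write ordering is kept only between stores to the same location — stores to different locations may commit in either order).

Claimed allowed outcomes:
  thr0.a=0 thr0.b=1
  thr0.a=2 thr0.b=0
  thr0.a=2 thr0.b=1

missing: thr0.a=0 thr0.b=0

outcome vector order: (thr0.a,thr0.b)
PSO: 4 outcomes — {(0,0), (0,1), (2,0), (2,1)}
PSO∖claimed = {(0,0)}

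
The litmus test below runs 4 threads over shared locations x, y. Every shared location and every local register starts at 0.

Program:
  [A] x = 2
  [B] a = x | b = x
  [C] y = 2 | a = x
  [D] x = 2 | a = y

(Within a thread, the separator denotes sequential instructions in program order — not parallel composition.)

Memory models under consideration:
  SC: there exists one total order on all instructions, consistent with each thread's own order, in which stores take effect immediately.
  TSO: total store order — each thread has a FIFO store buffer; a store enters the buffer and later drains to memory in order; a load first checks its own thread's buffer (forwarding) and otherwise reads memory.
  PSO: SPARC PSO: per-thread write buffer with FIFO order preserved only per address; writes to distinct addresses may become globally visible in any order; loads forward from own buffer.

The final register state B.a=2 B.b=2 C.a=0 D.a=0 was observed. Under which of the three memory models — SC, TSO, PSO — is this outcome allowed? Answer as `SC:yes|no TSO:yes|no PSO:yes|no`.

SC:no TSO:yes PSO:yes

outcome vector order: (B.a,B.b,C.a,D.a)
under SC → 0/0/0/2; 0/0/2/0; 0/0/2/2; 0/2/0/2; 0/2/2/0; 0/2/2/2; 2/2/0/2; 2/2/2/0; 2/2/2/2
under TSO → 0/0/0/0; 0/0/0/2; 0/0/2/0; 0/0/2/2; 0/2/0/0; 0/2/0/2; 0/2/2/0; 0/2/2/2; 2/2/0/0; 2/2/0/2; 2/2/2/0; 2/2/2/2
under PSO → 0/0/0/0; 0/0/0/2; 0/0/2/0; 0/0/2/2; 0/2/0/0; 0/2/0/2; 0/2/2/0; 0/2/2/2; 2/2/0/0; 2/2/0/2; 2/2/2/0; 2/2/2/2
target 2/2/0/0 ∈ {TSO,PSO}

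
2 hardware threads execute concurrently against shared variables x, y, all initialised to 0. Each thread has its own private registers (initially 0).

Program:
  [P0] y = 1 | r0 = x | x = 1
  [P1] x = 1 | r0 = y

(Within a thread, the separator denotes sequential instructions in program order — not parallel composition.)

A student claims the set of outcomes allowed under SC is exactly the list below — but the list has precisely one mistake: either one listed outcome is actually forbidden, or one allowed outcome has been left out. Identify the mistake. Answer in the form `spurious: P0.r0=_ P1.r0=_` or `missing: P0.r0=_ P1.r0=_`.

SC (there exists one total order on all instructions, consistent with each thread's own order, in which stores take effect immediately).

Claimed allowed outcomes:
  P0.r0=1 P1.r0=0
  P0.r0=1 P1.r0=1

missing: P0.r0=0 P1.r0=1

outcome vector order: (P0.r0,P1.r0)
SC (3): (0,1); (1,0); (1,1)
SC∖claimed = {(0,1)}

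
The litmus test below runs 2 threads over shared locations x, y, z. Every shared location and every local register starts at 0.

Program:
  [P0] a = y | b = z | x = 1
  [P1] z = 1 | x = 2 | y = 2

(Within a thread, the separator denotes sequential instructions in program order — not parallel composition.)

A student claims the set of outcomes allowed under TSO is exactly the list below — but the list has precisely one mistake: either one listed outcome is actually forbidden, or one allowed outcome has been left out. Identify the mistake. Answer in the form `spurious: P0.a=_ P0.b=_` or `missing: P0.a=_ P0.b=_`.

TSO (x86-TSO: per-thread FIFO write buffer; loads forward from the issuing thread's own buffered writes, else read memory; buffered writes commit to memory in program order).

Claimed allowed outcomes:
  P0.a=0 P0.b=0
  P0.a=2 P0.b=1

missing: P0.a=0 P0.b=1

outcome vector order: (P0.a,P0.b)
TSO (3): 00, 01, 21
TSO∖claimed = {01}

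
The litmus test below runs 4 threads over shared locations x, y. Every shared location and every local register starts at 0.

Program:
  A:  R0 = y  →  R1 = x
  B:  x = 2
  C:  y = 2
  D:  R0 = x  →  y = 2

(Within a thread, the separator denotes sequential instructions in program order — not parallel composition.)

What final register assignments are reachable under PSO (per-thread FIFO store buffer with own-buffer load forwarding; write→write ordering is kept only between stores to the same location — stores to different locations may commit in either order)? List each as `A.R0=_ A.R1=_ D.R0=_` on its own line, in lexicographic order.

outcome vector order: (A.R0,A.R1,D.R0)
|PSO outcomes| = 8

A.R0=0 A.R1=0 D.R0=0
A.R0=0 A.R1=0 D.R0=2
A.R0=0 A.R1=2 D.R0=0
A.R0=0 A.R1=2 D.R0=2
A.R0=2 A.R1=0 D.R0=0
A.R0=2 A.R1=0 D.R0=2
A.R0=2 A.R1=2 D.R0=0
A.R0=2 A.R1=2 D.R0=2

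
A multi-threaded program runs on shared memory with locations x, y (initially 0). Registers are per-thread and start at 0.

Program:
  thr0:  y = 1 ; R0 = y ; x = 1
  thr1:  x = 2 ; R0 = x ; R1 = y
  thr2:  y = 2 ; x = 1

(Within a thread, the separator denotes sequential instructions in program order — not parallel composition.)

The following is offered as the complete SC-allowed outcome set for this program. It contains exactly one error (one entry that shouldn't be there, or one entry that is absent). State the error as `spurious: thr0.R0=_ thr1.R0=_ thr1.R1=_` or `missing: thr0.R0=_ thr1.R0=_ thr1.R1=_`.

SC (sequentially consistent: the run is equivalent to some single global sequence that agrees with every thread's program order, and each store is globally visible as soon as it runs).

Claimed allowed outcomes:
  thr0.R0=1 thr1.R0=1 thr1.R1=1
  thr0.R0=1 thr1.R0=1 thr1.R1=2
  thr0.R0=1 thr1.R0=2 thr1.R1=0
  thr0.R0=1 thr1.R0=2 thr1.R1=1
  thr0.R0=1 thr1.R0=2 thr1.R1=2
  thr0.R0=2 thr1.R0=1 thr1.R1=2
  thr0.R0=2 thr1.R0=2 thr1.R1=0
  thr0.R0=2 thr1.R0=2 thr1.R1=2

missing: thr0.R0=2 thr1.R0=2 thr1.R1=1

outcome vector order: (thr0.R0,thr1.R0,thr1.R1)
SC: 9 outcomes — {111, 112, 120, 121, 122, 212, 220, 221, 222}
SC∖claimed = {221}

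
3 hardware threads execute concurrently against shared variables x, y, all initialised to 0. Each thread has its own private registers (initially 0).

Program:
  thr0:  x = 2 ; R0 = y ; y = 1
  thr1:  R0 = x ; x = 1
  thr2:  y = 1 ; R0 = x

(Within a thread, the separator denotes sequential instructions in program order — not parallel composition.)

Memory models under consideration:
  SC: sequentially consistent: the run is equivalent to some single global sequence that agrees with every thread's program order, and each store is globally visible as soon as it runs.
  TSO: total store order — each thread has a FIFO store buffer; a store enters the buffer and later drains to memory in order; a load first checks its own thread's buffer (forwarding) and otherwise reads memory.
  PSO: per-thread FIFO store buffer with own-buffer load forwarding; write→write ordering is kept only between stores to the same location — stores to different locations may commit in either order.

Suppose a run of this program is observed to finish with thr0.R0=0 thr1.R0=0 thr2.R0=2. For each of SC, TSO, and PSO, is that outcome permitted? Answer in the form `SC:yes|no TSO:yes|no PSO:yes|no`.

outcome vector order: (thr0.R0,thr1.R0,thr2.R0)
[SC] allowed = {0/0/1, 0/0/2, 0/2/1, 0/2/2, 1/0/0, 1/0/1, 1/0/2, 1/2/0, 1/2/1, 1/2/2}
[TSO] allowed = {0/0/0, 0/0/1, 0/0/2, 0/2/0, 0/2/1, 0/2/2, 1/0/0, 1/0/1, 1/0/2, 1/2/0, 1/2/1, 1/2/2}
[PSO] allowed = {0/0/0, 0/0/1, 0/0/2, 0/2/0, 0/2/1, 0/2/2, 1/0/0, 1/0/1, 1/0/2, 1/2/0, 1/2/1, 1/2/2}
target 0/0/2 ∈ {SC,TSO,PSO}

SC:yes TSO:yes PSO:yes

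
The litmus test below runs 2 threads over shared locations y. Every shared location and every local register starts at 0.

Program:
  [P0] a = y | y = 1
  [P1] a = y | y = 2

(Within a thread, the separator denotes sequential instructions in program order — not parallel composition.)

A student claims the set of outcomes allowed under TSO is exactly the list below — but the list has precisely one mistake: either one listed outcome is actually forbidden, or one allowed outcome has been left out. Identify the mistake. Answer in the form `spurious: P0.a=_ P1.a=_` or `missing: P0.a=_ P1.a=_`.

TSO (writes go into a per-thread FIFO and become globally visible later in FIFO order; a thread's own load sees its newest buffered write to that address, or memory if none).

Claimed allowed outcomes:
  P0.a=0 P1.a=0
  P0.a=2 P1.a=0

outcome vector order: (P0.a,P1.a)
[TSO] allowed = {0/0; 0/1; 2/0}
TSO∖claimed = {0/1}

missing: P0.a=0 P1.a=1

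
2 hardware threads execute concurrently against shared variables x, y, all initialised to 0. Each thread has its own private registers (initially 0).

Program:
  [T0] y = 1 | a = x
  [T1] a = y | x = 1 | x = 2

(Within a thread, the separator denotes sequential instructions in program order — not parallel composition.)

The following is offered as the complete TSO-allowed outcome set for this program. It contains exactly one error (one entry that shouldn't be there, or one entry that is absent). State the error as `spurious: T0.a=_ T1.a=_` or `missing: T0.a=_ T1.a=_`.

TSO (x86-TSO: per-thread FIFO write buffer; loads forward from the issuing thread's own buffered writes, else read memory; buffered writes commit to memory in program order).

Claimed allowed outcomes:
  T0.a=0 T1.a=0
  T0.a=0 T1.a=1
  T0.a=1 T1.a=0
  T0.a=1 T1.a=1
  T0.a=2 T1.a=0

outcome vector order: (T0.a,T1.a)
TSO (6): 0/0; 0/1; 1/0; 1/1; 2/0; 2/1
TSO∖claimed = {2/1}

missing: T0.a=2 T1.a=1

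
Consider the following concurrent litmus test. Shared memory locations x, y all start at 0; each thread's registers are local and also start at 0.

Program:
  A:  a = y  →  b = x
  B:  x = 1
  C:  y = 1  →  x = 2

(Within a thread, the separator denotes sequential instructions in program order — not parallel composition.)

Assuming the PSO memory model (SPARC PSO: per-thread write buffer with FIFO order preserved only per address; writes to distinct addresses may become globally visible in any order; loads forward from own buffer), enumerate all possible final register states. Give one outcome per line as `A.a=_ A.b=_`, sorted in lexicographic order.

outcome vector order: (A.a,A.b)
|PSO outcomes| = 6

A.a=0 A.b=0
A.a=0 A.b=1
A.a=0 A.b=2
A.a=1 A.b=0
A.a=1 A.b=1
A.a=1 A.b=2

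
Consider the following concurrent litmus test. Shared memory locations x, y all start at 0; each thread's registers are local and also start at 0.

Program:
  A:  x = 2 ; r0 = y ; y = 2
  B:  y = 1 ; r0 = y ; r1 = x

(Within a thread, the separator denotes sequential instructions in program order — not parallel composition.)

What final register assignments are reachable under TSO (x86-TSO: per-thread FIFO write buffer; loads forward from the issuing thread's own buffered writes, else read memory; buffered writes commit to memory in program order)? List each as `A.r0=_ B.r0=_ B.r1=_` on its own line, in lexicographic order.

outcome vector order: (A.r0,B.r0,B.r1)
|TSO outcomes| = 6

A.r0=0 B.r0=1 B.r1=0
A.r0=0 B.r0=1 B.r1=2
A.r0=0 B.r0=2 B.r1=2
A.r0=1 B.r0=1 B.r1=0
A.r0=1 B.r0=1 B.r1=2
A.r0=1 B.r0=2 B.r1=2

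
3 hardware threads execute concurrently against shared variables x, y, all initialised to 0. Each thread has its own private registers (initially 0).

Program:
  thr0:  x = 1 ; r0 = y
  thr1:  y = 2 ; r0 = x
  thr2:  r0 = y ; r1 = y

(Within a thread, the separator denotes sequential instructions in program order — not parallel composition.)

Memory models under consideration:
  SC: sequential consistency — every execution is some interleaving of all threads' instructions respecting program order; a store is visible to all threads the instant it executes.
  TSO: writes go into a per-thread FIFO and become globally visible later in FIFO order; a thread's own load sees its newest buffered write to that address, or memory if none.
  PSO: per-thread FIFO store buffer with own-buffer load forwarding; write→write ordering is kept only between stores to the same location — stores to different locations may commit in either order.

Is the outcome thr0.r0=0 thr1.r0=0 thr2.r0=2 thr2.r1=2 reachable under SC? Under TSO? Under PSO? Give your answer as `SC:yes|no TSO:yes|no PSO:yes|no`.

SC:no TSO:yes PSO:yes

outcome vector order: (thr0.r0,thr1.r0,thr2.r0,thr2.r1)
[SC] allowed = {0/1/0/0, 0/1/0/2, 0/1/2/2, 2/0/0/0, 2/0/0/2, 2/0/2/2, 2/1/0/0, 2/1/0/2, 2/1/2/2}
[TSO] allowed = {0/0/0/0, 0/0/0/2, 0/0/2/2, 0/1/0/0, 0/1/0/2, 0/1/2/2, 2/0/0/0, 2/0/0/2, 2/0/2/2, 2/1/0/0, 2/1/0/2, 2/1/2/2}
[PSO] allowed = {0/0/0/0, 0/0/0/2, 0/0/2/2, 0/1/0/0, 0/1/0/2, 0/1/2/2, 2/0/0/0, 2/0/0/2, 2/0/2/2, 2/1/0/0, 2/1/0/2, 2/1/2/2}
target 0/0/2/2 ∈ {TSO,PSO}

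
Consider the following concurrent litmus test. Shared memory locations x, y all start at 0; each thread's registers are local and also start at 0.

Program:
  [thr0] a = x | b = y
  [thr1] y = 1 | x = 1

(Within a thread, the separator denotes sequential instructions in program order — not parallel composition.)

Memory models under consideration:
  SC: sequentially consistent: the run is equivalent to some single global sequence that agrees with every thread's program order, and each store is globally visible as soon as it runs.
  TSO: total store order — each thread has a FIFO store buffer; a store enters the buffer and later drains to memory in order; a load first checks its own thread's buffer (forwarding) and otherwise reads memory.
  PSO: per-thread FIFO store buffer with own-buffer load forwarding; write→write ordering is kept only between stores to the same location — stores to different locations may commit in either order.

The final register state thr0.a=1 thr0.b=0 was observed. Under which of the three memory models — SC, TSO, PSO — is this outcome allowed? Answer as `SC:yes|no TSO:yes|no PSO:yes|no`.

outcome vector order: (thr0.a,thr0.b)
SC (3): (0,0); (0,1); (1,1)
TSO (3): (0,0); (0,1); (1,1)
PSO (4): (0,0); (0,1); (1,0); (1,1)
target (1,0) ∈ {PSO}

SC:no TSO:no PSO:yes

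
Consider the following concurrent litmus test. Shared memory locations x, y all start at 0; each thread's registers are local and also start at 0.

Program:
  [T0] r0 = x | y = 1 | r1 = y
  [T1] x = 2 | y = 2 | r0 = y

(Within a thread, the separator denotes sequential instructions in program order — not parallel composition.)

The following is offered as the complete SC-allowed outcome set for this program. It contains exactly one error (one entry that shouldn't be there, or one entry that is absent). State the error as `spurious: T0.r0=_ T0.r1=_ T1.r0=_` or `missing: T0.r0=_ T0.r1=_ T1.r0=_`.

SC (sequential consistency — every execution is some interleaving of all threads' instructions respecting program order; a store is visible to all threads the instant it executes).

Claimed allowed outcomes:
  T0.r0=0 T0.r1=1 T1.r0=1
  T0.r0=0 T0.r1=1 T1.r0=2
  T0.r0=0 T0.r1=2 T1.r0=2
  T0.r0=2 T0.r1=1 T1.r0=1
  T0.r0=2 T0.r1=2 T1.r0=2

outcome vector order: (T0.r0,T0.r1,T1.r0)
SC: 6 outcomes — {(0,1,1), (0,1,2), (0,2,2), (2,1,1), (2,1,2), (2,2,2)}
SC∖claimed = {(2,1,2)}

missing: T0.r0=2 T0.r1=1 T1.r0=2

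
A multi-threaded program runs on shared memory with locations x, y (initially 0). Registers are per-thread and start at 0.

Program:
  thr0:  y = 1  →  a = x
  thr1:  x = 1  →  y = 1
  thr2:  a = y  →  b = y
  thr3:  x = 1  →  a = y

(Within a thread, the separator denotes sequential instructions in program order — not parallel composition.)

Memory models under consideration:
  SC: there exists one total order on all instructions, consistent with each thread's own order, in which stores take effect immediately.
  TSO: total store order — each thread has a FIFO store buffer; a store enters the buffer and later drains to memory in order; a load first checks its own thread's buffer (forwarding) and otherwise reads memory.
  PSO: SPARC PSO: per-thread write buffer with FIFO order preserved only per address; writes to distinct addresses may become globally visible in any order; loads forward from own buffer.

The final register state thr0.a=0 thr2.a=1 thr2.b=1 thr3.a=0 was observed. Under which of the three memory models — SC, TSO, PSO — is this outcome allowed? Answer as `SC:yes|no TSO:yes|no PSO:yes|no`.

SC:no TSO:yes PSO:yes

outcome vector order: (thr0.a,thr2.a,thr2.b,thr3.a)
under SC → (0,0,0,1); (0,0,1,1); (0,1,1,1); (1,0,0,0); (1,0,0,1); (1,0,1,0); (1,0,1,1); (1,1,1,0); (1,1,1,1)
under TSO → (0,0,0,0); (0,0,0,1); (0,0,1,0); (0,0,1,1); (0,1,1,0); (0,1,1,1); (1,0,0,0); (1,0,0,1); (1,0,1,0); (1,0,1,1); (1,1,1,0); (1,1,1,1)
under PSO → (0,0,0,0); (0,0,0,1); (0,0,1,0); (0,0,1,1); (0,1,1,0); (0,1,1,1); (1,0,0,0); (1,0,0,1); (1,0,1,0); (1,0,1,1); (1,1,1,0); (1,1,1,1)
target (0,1,1,0) ∈ {TSO,PSO}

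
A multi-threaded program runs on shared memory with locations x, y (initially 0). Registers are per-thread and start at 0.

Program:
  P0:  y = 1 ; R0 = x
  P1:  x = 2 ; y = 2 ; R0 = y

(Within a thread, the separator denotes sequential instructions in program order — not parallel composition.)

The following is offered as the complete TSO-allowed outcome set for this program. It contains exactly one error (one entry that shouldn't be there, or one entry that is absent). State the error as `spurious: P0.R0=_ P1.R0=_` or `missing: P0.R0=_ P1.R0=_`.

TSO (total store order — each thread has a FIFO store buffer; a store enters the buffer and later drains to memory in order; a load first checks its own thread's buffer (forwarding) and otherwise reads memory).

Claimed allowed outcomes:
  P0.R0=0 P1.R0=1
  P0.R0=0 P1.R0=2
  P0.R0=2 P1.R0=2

missing: P0.R0=2 P1.R0=1

outcome vector order: (P0.R0,P1.R0)
[TSO] allowed = {<0 1>, <0 2>, <2 1>, <2 2>}
TSO∖claimed = {<2 1>}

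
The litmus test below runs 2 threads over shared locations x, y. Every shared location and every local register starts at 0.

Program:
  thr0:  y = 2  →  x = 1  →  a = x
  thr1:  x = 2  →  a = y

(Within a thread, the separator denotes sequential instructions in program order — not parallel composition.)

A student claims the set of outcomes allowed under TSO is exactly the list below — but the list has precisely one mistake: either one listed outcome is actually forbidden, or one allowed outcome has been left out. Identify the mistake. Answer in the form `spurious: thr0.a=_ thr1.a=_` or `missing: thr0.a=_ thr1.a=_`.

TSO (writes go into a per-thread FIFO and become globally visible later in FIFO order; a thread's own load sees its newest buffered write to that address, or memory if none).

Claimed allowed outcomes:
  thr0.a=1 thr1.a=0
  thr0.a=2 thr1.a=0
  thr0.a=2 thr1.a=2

outcome vector order: (thr0.a,thr1.a)
TSO (4): (1,0), (1,2), (2,0), (2,2)
TSO∖claimed = {(1,2)}

missing: thr0.a=1 thr1.a=2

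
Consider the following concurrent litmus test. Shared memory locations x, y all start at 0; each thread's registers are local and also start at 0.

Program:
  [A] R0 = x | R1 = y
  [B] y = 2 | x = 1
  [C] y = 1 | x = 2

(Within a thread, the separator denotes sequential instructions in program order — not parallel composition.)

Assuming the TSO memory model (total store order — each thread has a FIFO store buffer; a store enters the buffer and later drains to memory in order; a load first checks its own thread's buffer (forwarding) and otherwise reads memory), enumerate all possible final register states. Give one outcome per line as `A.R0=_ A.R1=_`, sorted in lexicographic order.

outcome vector order: (A.R0,A.R1)
|TSO outcomes| = 7

A.R0=0 A.R1=0
A.R0=0 A.R1=1
A.R0=0 A.R1=2
A.R0=1 A.R1=1
A.R0=1 A.R1=2
A.R0=2 A.R1=1
A.R0=2 A.R1=2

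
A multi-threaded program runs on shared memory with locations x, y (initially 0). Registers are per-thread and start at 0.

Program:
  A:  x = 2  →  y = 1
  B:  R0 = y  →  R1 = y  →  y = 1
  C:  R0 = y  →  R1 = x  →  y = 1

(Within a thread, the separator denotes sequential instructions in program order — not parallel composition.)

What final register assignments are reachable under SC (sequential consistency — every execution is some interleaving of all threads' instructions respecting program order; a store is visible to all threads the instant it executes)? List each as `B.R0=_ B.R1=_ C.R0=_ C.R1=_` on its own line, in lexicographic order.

outcome vector order: (B.R0,B.R1,C.R0,C.R1)
|SC outcomes| = 10

B.R0=0 B.R1=0 C.R0=0 C.R1=0
B.R0=0 B.R1=0 C.R0=0 C.R1=2
B.R0=0 B.R1=0 C.R0=1 C.R1=0
B.R0=0 B.R1=0 C.R0=1 C.R1=2
B.R0=0 B.R1=1 C.R0=0 C.R1=0
B.R0=0 B.R1=1 C.R0=0 C.R1=2
B.R0=0 B.R1=1 C.R0=1 C.R1=2
B.R0=1 B.R1=1 C.R0=0 C.R1=0
B.R0=1 B.R1=1 C.R0=0 C.R1=2
B.R0=1 B.R1=1 C.R0=1 C.R1=2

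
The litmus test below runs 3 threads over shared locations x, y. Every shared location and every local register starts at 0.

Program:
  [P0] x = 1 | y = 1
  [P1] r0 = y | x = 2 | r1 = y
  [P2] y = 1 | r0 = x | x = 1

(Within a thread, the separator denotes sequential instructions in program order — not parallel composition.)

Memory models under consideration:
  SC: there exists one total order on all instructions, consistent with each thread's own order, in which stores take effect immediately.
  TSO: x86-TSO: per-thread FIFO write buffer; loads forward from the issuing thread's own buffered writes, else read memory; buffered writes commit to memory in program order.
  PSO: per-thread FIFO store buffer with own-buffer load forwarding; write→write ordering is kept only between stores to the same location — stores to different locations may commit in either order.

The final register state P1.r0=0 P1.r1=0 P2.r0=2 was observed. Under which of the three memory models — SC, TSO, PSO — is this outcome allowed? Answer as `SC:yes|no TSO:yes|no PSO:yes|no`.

SC:yes TSO:yes PSO:yes

outcome vector order: (P1.r0,P1.r1,P2.r0)
[SC] allowed = {(0,0,1) (0,0,2) (0,1,0) (0,1,1) (0,1,2) (1,1,0) (1,1,1) (1,1,2)}
[TSO] allowed = {(0,0,0) (0,0,1) (0,0,2) (0,1,0) (0,1,1) (0,1,2) (1,1,0) (1,1,1) (1,1,2)}
[PSO] allowed = {(0,0,0) (0,0,1) (0,0,2) (0,1,0) (0,1,1) (0,1,2) (1,1,0) (1,1,1) (1,1,2)}
target (0,0,2) ∈ {SC,TSO,PSO}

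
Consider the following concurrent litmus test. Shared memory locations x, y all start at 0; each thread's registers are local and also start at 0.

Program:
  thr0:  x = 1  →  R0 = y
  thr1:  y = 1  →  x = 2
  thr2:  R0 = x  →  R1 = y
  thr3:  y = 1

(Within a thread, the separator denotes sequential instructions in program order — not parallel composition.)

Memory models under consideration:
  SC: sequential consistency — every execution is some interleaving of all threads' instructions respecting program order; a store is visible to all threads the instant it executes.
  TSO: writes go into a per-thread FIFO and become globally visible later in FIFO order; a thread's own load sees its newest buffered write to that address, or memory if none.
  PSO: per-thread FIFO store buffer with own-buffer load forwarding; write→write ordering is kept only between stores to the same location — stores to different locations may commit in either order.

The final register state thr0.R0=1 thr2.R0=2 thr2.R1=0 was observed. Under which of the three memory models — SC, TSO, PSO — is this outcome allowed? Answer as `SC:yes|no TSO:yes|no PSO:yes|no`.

SC:no TSO:no PSO:yes

outcome vector order: (thr0.R0,thr2.R0,thr2.R1)
SC: 10 outcomes — {0/0/0 0/0/1 0/1/0 0/1/1 0/2/1 1/0/0 1/0/1 1/1/0 1/1/1 1/2/1}
TSO: 10 outcomes — {0/0/0 0/0/1 0/1/0 0/1/1 0/2/1 1/0/0 1/0/1 1/1/0 1/1/1 1/2/1}
PSO: 12 outcomes — {0/0/0 0/0/1 0/1/0 0/1/1 0/2/0 0/2/1 1/0/0 1/0/1 1/1/0 1/1/1 1/2/0 1/2/1}
target 1/2/0 ∈ {PSO}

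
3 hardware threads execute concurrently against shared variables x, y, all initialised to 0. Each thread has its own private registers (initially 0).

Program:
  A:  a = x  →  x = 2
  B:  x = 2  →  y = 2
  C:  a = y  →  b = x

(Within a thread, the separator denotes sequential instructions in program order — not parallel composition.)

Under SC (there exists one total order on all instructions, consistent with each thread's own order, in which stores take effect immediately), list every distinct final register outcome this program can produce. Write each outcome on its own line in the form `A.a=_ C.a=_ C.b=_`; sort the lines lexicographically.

outcome vector order: (A.a,C.a,C.b)
|SC outcomes| = 6

A.a=0 C.a=0 C.b=0
A.a=0 C.a=0 C.b=2
A.a=0 C.a=2 C.b=2
A.a=2 C.a=0 C.b=0
A.a=2 C.a=0 C.b=2
A.a=2 C.a=2 C.b=2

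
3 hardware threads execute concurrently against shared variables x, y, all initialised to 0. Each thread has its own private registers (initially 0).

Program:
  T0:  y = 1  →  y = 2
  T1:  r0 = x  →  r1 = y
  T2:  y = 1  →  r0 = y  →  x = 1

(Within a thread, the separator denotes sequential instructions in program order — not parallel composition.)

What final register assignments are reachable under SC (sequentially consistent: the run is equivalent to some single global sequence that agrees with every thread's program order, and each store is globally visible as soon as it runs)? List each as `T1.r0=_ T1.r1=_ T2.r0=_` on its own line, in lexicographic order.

T1.r0=0 T1.r1=0 T2.r0=1
T1.r0=0 T1.r1=0 T2.r0=2
T1.r0=0 T1.r1=1 T2.r0=1
T1.r0=0 T1.r1=1 T2.r0=2
T1.r0=0 T1.r1=2 T2.r0=1
T1.r0=0 T1.r1=2 T2.r0=2
T1.r0=1 T1.r1=1 T2.r0=1
T1.r0=1 T1.r1=2 T2.r0=1
T1.r0=1 T1.r1=2 T2.r0=2

outcome vector order: (T1.r0,T1.r1,T2.r0)
|SC outcomes| = 9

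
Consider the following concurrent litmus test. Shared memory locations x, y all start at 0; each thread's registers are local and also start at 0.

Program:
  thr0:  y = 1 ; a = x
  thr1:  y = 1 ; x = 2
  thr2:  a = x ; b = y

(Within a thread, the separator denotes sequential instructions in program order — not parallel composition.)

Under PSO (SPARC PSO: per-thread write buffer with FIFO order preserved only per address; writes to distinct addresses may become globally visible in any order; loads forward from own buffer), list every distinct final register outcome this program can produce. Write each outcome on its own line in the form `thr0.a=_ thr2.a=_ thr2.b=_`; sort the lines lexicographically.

thr0.a=0 thr2.a=0 thr2.b=0
thr0.a=0 thr2.a=0 thr2.b=1
thr0.a=0 thr2.a=2 thr2.b=0
thr0.a=0 thr2.a=2 thr2.b=1
thr0.a=2 thr2.a=0 thr2.b=0
thr0.a=2 thr2.a=0 thr2.b=1
thr0.a=2 thr2.a=2 thr2.b=0
thr0.a=2 thr2.a=2 thr2.b=1

outcome vector order: (thr0.a,thr2.a,thr2.b)
|PSO outcomes| = 8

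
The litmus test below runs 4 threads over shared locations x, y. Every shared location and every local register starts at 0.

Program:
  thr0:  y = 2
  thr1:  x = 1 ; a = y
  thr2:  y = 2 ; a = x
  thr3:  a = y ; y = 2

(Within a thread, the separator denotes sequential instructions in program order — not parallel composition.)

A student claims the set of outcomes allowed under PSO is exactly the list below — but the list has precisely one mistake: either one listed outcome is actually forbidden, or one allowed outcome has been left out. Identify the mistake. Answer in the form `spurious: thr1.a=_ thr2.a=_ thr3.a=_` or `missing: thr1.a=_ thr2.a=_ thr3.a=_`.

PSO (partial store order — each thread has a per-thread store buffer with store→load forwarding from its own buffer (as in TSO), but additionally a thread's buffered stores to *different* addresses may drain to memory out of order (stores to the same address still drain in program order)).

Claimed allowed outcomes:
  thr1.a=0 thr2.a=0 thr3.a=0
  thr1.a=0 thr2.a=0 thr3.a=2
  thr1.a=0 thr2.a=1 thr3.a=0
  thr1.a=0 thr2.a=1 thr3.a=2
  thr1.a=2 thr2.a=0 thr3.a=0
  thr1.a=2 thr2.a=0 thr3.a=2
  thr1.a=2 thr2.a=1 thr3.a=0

outcome vector order: (thr1.a,thr2.a,thr3.a)
under PSO → 000; 002; 010; 012; 200; 202; 210; 212
PSO∖claimed = {212}

missing: thr1.a=2 thr2.a=1 thr3.a=2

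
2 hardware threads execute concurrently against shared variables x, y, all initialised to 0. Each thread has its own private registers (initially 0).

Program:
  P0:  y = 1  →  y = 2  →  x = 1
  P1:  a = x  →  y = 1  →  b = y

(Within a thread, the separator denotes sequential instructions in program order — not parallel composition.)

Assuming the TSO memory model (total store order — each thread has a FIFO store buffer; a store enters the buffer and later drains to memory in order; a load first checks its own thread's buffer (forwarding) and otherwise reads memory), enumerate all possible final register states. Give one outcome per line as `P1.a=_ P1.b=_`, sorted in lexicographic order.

P1.a=0 P1.b=1
P1.a=0 P1.b=2
P1.a=1 P1.b=1

outcome vector order: (P1.a,P1.b)
|TSO outcomes| = 3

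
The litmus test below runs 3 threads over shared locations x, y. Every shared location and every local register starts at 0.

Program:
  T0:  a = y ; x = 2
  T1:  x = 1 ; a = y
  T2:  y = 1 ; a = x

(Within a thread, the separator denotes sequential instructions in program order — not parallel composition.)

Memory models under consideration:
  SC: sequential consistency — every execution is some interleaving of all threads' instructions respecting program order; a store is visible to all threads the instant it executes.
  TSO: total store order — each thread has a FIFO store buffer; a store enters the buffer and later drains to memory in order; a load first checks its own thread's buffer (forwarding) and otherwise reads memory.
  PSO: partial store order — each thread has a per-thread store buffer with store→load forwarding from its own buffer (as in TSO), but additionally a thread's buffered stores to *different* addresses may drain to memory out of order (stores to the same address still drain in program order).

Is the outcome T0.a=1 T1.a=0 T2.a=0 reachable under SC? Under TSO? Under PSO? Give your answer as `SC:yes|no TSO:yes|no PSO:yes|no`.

SC:no TSO:yes PSO:yes

outcome vector order: (T0.a,T1.a,T2.a)
under SC → (0,0,1) (0,0,2) (0,1,0) (0,1,1) (0,1,2) (1,0,1) (1,0,2) (1,1,0) (1,1,1) (1,1,2)
under TSO → (0,0,0) (0,0,1) (0,0,2) (0,1,0) (0,1,1) (0,1,2) (1,0,0) (1,0,1) (1,0,2) (1,1,0) (1,1,1) (1,1,2)
under PSO → (0,0,0) (0,0,1) (0,0,2) (0,1,0) (0,1,1) (0,1,2) (1,0,0) (1,0,1) (1,0,2) (1,1,0) (1,1,1) (1,1,2)
target (1,0,0) ∈ {TSO,PSO}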